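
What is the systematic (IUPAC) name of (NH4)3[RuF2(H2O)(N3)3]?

ammonium aquatriazidodifluororuthenate(II)

The 3 ammonium counter-ions carry a total charge of +3, so each complex ion is 3−.
Ligand charges: 1×aqua (neutral), 2×fluoro (-1 each), 3×azido (-1 each); total -5. So Ru + (-5) = 3−, giving Ru = +2.
Ligands are named alphabetically: aqua before azido before fluoro.
The complex ion is anionic, so ruthenium takes the -ate form ruthenate(II).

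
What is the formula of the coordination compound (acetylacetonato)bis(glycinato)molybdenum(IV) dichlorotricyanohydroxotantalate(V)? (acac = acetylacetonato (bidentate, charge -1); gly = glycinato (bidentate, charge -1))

[Mo(acac)(gly)2][TaCl2(CN)3(OH)]

Cation [Mo…]: ligand charges -3, Mo(IV) ⇒ ion charge 1+.
Anion [Ta…]: ligand charges -6, Ta(V) ⇒ ion charge 1−.
One 1+ cation balances one 1− anion.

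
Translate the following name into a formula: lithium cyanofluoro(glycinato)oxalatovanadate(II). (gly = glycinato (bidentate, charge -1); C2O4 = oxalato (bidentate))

Li3[V(C2O4)(CN)F(gly)]

Ligands: 1 fluoro (F, -1), 1 cyano (CN, -1), 1 glycinato (gly, -1), 1 oxalato (C2O4, -2). Ligand charge sum = -5.
Charge balance with lithium (+1) requires 1 complex ion per 3 lithium.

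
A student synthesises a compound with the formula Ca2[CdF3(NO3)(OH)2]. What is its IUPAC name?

calcium trifluorodihydroxonitratocadmate(II)

The 2 calcium counter-ions carry a total charge of +4, so each complex ion is 4−.
Ligand charges: 3×fluoro (-1 each), 2×hydroxo (-1 each), 1×nitrato (-1 each); total -6. So Cd + (-6) = 4−, giving Cd = +2.
The complex ion is anionic, so cadmium takes the -ate form cadmate(II).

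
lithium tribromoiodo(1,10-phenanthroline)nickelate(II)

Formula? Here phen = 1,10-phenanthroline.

Ligands: 1 1,10-phenanthroline (phen, neutral), 1 iodo (I, -1), 3 bromo (Br, -1). Ligand charge sum = -4.
With Ni in oxidation state +2, the complex ion is [Ni...]^2−.
Charge balance with lithium (+1) requires 1 complex ion per 2 lithium.

Li2[NiBr3I(phen)]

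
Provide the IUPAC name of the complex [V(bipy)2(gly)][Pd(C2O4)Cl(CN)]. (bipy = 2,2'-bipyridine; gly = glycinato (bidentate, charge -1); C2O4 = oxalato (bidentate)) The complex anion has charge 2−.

The complex anion is given as 2−; its ligand charges sum to -4, so Pd = +2.
A 1:1 salt means the cation carries the equal and opposite charge, 2+.
Cation: ligand charges sum to -1; for the ion to be 2+, V = +3.

bis(2,2'-bipyridine)(glycinato)vanadium(III) chlorocyanooxalatopalladate(II)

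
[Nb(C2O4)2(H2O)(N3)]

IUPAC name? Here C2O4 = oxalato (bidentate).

There is no counter-ion, so the complex is neutral overall.
Ligand charges: 2×oxalato (-2 each), 1×aqua (neutral), 1×azido (-1 each); total -5. So Nb + (-5) = 0, giving Nb = +5.
Ligands are named alphabetically: aqua before azido before oxalato.

aquaazidodioxalatoniobium(V)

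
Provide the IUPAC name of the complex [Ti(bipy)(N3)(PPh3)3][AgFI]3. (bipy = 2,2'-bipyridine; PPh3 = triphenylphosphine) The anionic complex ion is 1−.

azido(2,2'-bipyridine)tris(triphenylphosphine)titanium(IV) fluoroiodoargentate(I)

Both ions are complex: the cation is named first with the plain metal name, the anion second with the -ate form; each ion's ligands are alphabetised independently.
The complex anion is given as 1−; its ligand charges sum to -2, so Ag = +1.
With 3 anions per cation, the cation must be 3×1 = 3+.
Cation: ligand charges sum to -1; for the ion to be 3+, Ti = +4.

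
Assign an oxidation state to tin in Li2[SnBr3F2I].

2 lithium outside the brackets (+1 each) → the complex ion is 2−.
Ligand charges: 3×Br = -3; 2×F = -2; 1×I = -1; sum -6.
Sn + (-6) = 2− ⇒ Sn is +4.

+4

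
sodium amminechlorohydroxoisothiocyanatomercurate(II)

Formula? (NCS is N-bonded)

Ligands: 1 hydroxo (OH, -1), 1 chloro (Cl, -1), 1 ammine (NH3, neutral), 1 isothiocyanato (NCS, -1). Ligand charge sum = -3.
With Hg in oxidation state +2, the complex ion is [Hg...]^1−.
Charge balance with sodium (+1) requires 1 complex ion per 1 sodium.

Na[HgCl(NCS)(NH3)(OH)]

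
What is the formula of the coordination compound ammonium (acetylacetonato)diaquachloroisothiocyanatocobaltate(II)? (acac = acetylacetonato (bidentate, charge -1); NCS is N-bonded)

Ligands: 2 aqua (H2O, neutral), 1 acetylacetonato (acac, -1), 1 chloro (Cl, -1), 1 isothiocyanato (NCS, -1). Ligand charge sum = -3.
Charge balance with ammonium (+1) requires 1 complex ion per 1 ammonium.

NH4[Co(acac)Cl(H2O)2(NCS)]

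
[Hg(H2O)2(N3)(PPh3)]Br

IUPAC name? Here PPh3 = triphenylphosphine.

diaquaazido(triphenylphosphine)mercury(II) bromide

The 1 bromide counter-ion carries a total charge of -1, so each complex ion is 1+.
Ligand charges: 2×aqua (neutral), 1×azido (-1 each), 1×triphenylphosphine (neutral); total -1. So Hg + (-1) = 1+, giving Hg = +2.
Ligands are named alphabetically: aqua before azido before triphenylphosphine.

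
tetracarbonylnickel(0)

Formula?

[Ni(CO)4]

Ligands: 4 carbonyl (CO, neutral). Ligand charge sum = 0.
With Ni in oxidation state 0, the complex ion is [Ni...].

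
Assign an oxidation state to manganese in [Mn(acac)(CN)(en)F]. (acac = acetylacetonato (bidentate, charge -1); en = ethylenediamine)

No counter-ion: the bracketed complex is neutral.
Ligand charges: 1×acac = -1; 1×en neutral; 1×F = -1; 1×CN = -1; sum -3.
Mn + (-3) = 0 ⇒ Mn is +3.

+3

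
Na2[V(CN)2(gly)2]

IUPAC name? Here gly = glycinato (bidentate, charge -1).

sodium dicyanobis(glycinato)vanadate(II)

The 2 sodium counter-ions carry a total charge of +2, so each complex ion is 2−.
Ligand charges: 2×glycinato (-1 each), 2×cyano (-1 each); total -4. So V + (-4) = 2−, giving V = +2.
Ligands are named alphabetically: cyano before glycinato.
The complex ion is anionic, so vanadium takes the -ate form vanadate(II).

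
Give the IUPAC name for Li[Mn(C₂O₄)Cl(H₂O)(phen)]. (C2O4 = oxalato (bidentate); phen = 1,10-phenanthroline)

The 1 lithium counter-ion carries a total charge of +1, so each complex ion is 1−.
Ligand charges: 1×aqua (neutral), 1×chloro (-1 each), 1×oxalato (-2 each), 1×1,10-phenanthroline (neutral); total -3. So Mn + (-3) = 1−, giving Mn = +2.
Ligands are named alphabetically: aqua before chloro before oxalato before phenanthroline.
The complex ion is anionic, so manganese takes the -ate form manganate(II).

lithium aquachlorooxalato(1,10-phenanthroline)manganate(II)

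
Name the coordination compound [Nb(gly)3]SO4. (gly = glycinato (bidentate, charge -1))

tris(glycinato)niobium(V) sulfate

The 1 sulfate counter-ion carries a total charge of -2, so each complex ion is 2+.
Ligand charges: 3×glycinato (-1 each); total -3. So Nb + (-3) = 2+, giving Nb = +5.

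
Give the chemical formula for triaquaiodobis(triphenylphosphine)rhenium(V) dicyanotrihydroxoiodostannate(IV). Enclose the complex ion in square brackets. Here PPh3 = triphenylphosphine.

[Re(H2O)3I(PPh3)2][Sn(CN)2I(OH)3]2

Cation [Re…]: ligand charges -1, Re(V) ⇒ ion charge 4+.
Anion [Sn…]: ligand charges -6, Sn(IV) ⇒ ion charge 2−.
One 4+ cation requires 2 of the 2− anion.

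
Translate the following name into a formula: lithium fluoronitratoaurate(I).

Li[AuF(NO3)]

Ligands: 1 fluoro (F, -1), 1 nitrato (NO3, -1). Ligand charge sum = -2.
Charge balance with lithium (+1) requires 1 complex ion per 1 lithium.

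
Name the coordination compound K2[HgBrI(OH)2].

The 2 potassium counter-ions carry a total charge of +2, so each complex ion is 2−.
Ligand charges: 2×hydroxo (-1 each), 1×iodo (-1 each), 1×bromo (-1 each); total -4. So Hg + (-4) = 2−, giving Hg = +2.
Ligands are named alphabetically: bromo before hydroxo before iodo.
The complex ion is anionic, so mercury takes the -ate form mercurate(II).

potassium bromodihydroxoiodomercurate(II)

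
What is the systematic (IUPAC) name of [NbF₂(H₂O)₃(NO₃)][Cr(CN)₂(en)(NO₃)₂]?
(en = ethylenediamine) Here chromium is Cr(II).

triaquadifluoronitratoniobium(V) dicyano(ethylenediamine)dinitratochromate(II)

Cr is given as +2; the anion's ligand charges sum to -4, so the complex anion is 2−.
A 1:1 salt means the cation carries the equal and opposite charge, 2+.
Cation: ligand charges sum to -3; for the ion to be 2+, Nb = +5.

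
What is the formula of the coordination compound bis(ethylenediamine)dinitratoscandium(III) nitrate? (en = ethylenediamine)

Ligands: 2 ethylenediamine (en, neutral), 2 nitrato (NO3, -1). Ligand charge sum = -2.
With Sc in oxidation state +3, the complex ion is [Sc...]^1+.
Charge balance with nitrate (-1) requires 1 complex ion per 1 nitrate.

[Sc(en)2(NO3)2]NO3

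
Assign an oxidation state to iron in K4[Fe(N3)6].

4 potassium outside the brackets (+1 each) → the complex ion is 4−.
Ligand charges: 6×N3 = -6; sum -6.
Fe + (-6) = 4− ⇒ Fe is +2.

+2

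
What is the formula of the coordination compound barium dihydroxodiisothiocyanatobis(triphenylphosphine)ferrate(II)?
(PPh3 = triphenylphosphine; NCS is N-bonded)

Ligands: 2 triphenylphosphine (PPh3, neutral), 2 hydroxo (OH, -1), 2 isothiocyanato (NCS, -1). Ligand charge sum = -4.
With Fe in oxidation state +2, the complex ion is [Fe...]^2−.
Charge balance with barium (+2) requires 1 complex ion per 1 barium.

Ba[Fe(NCS)2(OH)2(PPh3)2]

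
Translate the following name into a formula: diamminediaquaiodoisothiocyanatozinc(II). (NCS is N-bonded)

[Zn(H2O)2I(NCS)(NH3)2]

Ligands: 2 ammine (NH3, neutral), 1 isothiocyanato (NCS, -1), 1 iodo (I, -1), 2 aqua (H2O, neutral). Ligand charge sum = -2.
With Zn in oxidation state +2, the complex ion is [Zn...].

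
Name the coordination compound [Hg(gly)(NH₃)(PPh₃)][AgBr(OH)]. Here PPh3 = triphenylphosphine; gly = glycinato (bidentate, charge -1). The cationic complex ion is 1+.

ammine(glycinato)(triphenylphosphine)mercury(II) bromohydroxoargentate(I)

The complex cation is given as 1+; its ligand charges sum to -1, so Hg = +2.
A 1:1 salt means the anion carries the equal and opposite charge, 1−.
Anion: ligand charges sum to -2; for the ion to be 1−, Ag = +1.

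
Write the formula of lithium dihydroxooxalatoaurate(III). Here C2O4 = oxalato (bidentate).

Ligands: 1 oxalato (C2O4, -2), 2 hydroxo (OH, -1). Ligand charge sum = -4.
With Au in oxidation state +3, the complex ion is [Au...]^1−.
Charge balance with lithium (+1) requires 1 complex ion per 1 lithium.

Li[Au(C2O4)(OH)2]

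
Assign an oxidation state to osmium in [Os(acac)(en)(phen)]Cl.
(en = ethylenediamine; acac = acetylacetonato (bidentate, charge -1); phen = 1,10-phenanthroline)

+2

1 chloride outside the brackets (-1 each) → the complex ion is 1+.
Ligand charges: 1×en neutral; 1×acac = -1; 1×phen neutral; sum -1.
Os + (-1) = 1+ ⇒ Os is +2.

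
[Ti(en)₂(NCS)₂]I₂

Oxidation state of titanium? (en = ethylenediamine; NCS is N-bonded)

+4

2 iodide outside the brackets (-1 each) → the complex ion is 2+.
Ligand charges: 2×en neutral; 2×NCS = -2; sum -2.
Ti + (-2) = 2+ ⇒ Ti is +4.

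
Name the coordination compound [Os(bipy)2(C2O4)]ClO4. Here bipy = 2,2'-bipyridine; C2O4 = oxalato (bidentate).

The 1 perchlorate counter-ion carries a total charge of -1, so each complex ion is 1+.
Ligand charges: 2×2,2'-bipyridine (neutral), 1×oxalato (-2 each); total -2. So Os + (-2) = 1+, giving Os = +3.
Ligands are named alphabetically: bipyridine before oxalato.

bis(2,2'-bipyridine)oxalatoosmium(III) perchlorate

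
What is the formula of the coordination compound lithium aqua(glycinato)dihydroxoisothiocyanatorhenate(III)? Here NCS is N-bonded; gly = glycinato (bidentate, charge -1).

Li[Re(gly)(H2O)(NCS)(OH)2]

Ligands: 1 isothiocyanato (NCS, -1), 1 glycinato (gly, -1), 1 aqua (H2O, neutral), 2 hydroxo (OH, -1). Ligand charge sum = -4.
With Re in oxidation state +3, the complex ion is [Re...]^1−.
Charge balance with lithium (+1) requires 1 complex ion per 1 lithium.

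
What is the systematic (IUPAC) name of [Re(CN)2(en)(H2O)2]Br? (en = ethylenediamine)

diaquadicyano(ethylenediamine)rhenium(III) bromide

The 1 bromide counter-ion carries a total charge of -1, so each complex ion is 1+.
Ligand charges: 2×aqua (neutral), 2×cyano (-1 each), 1×ethylenediamine (neutral); total -2. So Re + (-2) = 1+, giving Re = +3.
Ligands are named alphabetically: aqua before cyano before ethylenediamine.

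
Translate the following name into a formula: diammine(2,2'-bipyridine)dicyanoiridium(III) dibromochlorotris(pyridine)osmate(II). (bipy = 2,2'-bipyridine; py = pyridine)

Cation [Ir…]: ligand charges -2, Ir(III) ⇒ ion charge 1+.
Anion [Os…]: ligand charges -3, Os(II) ⇒ ion charge 1−.
One 1+ cation balances one 1− anion.

[Ir(bipy)(CN)2(NH3)2][OsBr2Cl(py)3]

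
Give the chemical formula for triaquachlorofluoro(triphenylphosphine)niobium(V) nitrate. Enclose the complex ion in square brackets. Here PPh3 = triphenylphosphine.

Ligands: 1 chloro (Cl, -1), 1 fluoro (F, -1), 3 aqua (H2O, neutral), 1 triphenylphosphine (PPh3, neutral). Ligand charge sum = -2.
Charge balance with nitrate (-1) requires 1 complex ion per 3 nitrate.

[NbClF(H2O)3(PPh3)](NO3)3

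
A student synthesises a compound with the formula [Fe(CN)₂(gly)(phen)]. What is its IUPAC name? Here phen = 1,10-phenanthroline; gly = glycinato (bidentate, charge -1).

There is no counter-ion, so the complex is neutral overall.
Ligand charges: 1×1,10-phenanthroline (neutral), 2×cyano (-1 each), 1×glycinato (-1 each); total -3. So Fe + (-3) = 0, giving Fe = +3.
Ligands are named alphabetically: cyano before glycinato before phenanthroline.

dicyano(glycinato)(1,10-phenanthroline)iron(III)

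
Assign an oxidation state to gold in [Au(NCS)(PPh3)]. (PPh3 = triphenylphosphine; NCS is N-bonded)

No counter-ion: the bracketed complex is neutral.
Ligand charges: 1×PPh3 neutral; 1×NCS = -1; sum -1.
Au + (-1) = 0 ⇒ Au is +1.

+1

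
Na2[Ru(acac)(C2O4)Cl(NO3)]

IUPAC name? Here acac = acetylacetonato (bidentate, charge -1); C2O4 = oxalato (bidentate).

sodium (acetylacetonato)chloronitratooxalatoruthenate(III)

The 2 sodium counter-ions carry a total charge of +2, so each complex ion is 2−.
Ligand charges: 1×nitrato (-1 each), 1×acetylacetonato (-1 each), 1×oxalato (-2 each), 1×chloro (-1 each); total -5. So Ru + (-5) = 2−, giving Ru = +3.
Ligands are named alphabetically: acetylacetonato before chloro before nitrato before oxalato.
The complex ion is anionic, so ruthenium takes the -ate form ruthenate(III).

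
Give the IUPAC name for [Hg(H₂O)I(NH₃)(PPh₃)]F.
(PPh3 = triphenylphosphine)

ammineaquaiodo(triphenylphosphine)mercury(II) fluoride

The 1 fluoride counter-ion carries a total charge of -1, so each complex ion is 1+.
Ligand charges: 1×ammine (neutral), 1×aqua (neutral), 1×triphenylphosphine (neutral), 1×iodo (-1 each); total -1. So Hg + (-1) = 1+, giving Hg = +2.
Ligands are named alphabetically: ammine before aqua before iodo before triphenylphosphine.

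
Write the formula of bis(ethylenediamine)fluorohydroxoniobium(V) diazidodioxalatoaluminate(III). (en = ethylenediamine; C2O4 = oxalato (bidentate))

[Nb(en)2F(OH)][Al(C2O4)2(N3)2]

Cation [Nb…]: ligand charges -2, Nb(V) ⇒ ion charge 3+.
Anion [Al…]: ligand charges -6, Al(III) ⇒ ion charge 3−.
One 3+ cation balances one 3− anion.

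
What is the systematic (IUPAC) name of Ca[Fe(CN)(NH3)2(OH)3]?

The 1 calcium counter-ion carries a total charge of +2, so each complex ion is 2−.
Ligand charges: 2×ammine (neutral), 1×cyano (-1 each), 3×hydroxo (-1 each); total -4. So Fe + (-4) = 2−, giving Fe = +2.
Ligands are named alphabetically: ammine before cyano before hydroxo.
The complex ion is anionic, so iron takes the -ate form ferrate(II).

calcium diamminecyanotrihydroxoferrate(II)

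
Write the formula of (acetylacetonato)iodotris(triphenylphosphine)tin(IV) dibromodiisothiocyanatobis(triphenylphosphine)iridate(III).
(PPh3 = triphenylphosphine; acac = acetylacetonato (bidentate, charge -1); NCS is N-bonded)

[Sn(acac)I(PPh3)3][IrBr2(NCS)2(PPh3)2]2

Cation [Sn…]: ligand charges -2, Sn(IV) ⇒ ion charge 2+.
Anion [Ir…]: ligand charges -4, Ir(III) ⇒ ion charge 1−.
One 2+ cation requires 2 of the 1− anion.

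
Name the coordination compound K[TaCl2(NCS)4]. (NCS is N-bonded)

The 1 potassium counter-ion carries a total charge of +1, so each complex ion is 1−.
Ligand charges: 2×chloro (-1 each), 4×isothiocyanato (-1 each); total -6. So Ta + (-6) = 1−, giving Ta = +5.
Ligands are named alphabetically: chloro before isothiocyanato.
The complex ion is anionic, so tantalum takes the -ate form tantalate(V).

potassium dichlorotetraisothiocyanatotantalate(V)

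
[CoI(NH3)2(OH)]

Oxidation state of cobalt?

+2

No counter-ion: the bracketed complex is neutral.
Ligand charges: 1×OH = -1; 1×I = -1; 2×NH3 neutral; sum -2.
Co + (-2) = 0 ⇒ Co is +2.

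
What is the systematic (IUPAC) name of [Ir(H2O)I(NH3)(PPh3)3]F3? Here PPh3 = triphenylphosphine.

ammineaquaiodotris(triphenylphosphine)iridium(IV) fluoride

The 3 fluoride counter-ions carry a total charge of -3, so each complex ion is 3+.
Ligand charges: 1×ammine (neutral), 1×aqua (neutral), 3×triphenylphosphine (neutral), 1×iodo (-1 each); total -1. So Ir + (-1) = 3+, giving Ir = +4.
Ligands are named alphabetically: ammine before aqua before iodo before triphenylphosphine.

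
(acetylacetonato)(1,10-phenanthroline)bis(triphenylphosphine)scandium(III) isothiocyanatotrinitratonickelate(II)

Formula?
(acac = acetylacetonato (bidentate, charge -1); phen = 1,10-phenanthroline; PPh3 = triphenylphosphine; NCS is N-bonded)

Cation [Sc…]: ligand charges -1, Sc(III) ⇒ ion charge 2+.
Anion [Ni…]: ligand charges -4, Ni(II) ⇒ ion charge 2−.

[Sc(acac)(phen)(PPh3)2][Ni(NCS)(NO3)3]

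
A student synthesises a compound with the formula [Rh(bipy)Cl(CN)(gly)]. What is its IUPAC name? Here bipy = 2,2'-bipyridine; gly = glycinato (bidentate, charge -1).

(2,2'-bipyridine)chlorocyano(glycinato)rhodium(III)

There is no counter-ion, so the complex is neutral overall.
Ligand charges: 1×cyano (-1 each), 1×2,2'-bipyridine (neutral), 1×glycinato (-1 each), 1×chloro (-1 each); total -3. So Rh + (-3) = 0, giving Rh = +3.
Ligands are named alphabetically: bipyridine before chloro before cyano before glycinato.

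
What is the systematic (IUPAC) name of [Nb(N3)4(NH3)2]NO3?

diamminetetraazidoniobium(V) nitrate

The 1 nitrate counter-ion carries a total charge of -1, so each complex ion is 1+.
Ligand charges: 4×azido (-1 each), 2×ammine (neutral); total -4. So Nb + (-4) = 1+, giving Nb = +5.
Ligands are named alphabetically: ammine before azido.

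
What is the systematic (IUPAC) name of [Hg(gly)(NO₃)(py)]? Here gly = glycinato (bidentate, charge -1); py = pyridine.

There is no counter-ion, so the complex is neutral overall.
Ligand charges: 1×glycinato (-1 each), 1×pyridine (neutral), 1×nitrato (-1 each); total -2. So Hg + (-2) = 0, giving Hg = +2.
Ligands are named alphabetically: glycinato before nitrato before pyridine.

(glycinato)nitrato(pyridine)mercury(II)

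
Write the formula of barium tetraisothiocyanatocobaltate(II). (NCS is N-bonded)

Ligands: 4 isothiocyanato (NCS, -1). Ligand charge sum = -4.
With Co in oxidation state +2, the complex ion is [Co...]^2−.
Charge balance with barium (+2) requires 1 complex ion per 1 barium.

Ba[Co(NCS)4]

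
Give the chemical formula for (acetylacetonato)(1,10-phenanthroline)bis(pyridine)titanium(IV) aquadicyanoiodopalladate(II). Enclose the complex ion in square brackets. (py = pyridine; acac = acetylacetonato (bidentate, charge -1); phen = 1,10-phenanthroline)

Cation [Ti…]: ligand charges -1, Ti(IV) ⇒ ion charge 3+.
Anion [Pd…]: ligand charges -3, Pd(II) ⇒ ion charge 1−.

[Ti(acac)(phen)(py)2][Pd(CN)2(H2O)I]3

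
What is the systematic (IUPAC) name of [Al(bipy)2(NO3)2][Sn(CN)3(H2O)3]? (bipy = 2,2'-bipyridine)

Both ions are complex: the cation is named first with the plain metal name, the anion second with the -ate form; each ion's ligands are alphabetised independently.
Aluminium is always +3 in its complexes; the cation's ligand charges sum to -2, so the complex cation is 1+.
A 1:1 salt means the anion carries the equal and opposite charge, 1−.
Anion: ligand charges sum to -3; for the ion to be 1−, Sn = +2.

bis(2,2'-bipyridine)dinitratoaluminium(III) triaquatricyanostannate(II)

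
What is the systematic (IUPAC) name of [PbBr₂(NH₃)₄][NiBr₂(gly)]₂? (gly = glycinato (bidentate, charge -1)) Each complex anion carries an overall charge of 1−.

Both ions are complex: the cation is named first with the plain metal name, the anion second with the -ate form; each ion's ligands are alphabetised independently.
The complex anion is given as 1−; its ligand charges sum to -3, so Ni = +2.
With 2 anions per cation, the cation must be 2×1 = 2+.
Cation: ligand charges sum to -2; for the ion to be 2+, Pb = +4.

tetraamminedibromolead(IV) dibromo(glycinato)nickelate(II)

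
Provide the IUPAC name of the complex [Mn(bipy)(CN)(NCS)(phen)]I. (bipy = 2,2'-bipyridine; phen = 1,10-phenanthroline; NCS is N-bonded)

(2,2'-bipyridine)cyanoisothiocyanato(1,10-phenanthroline)manganese(III) iodide

The 1 iodide counter-ion carries a total charge of -1, so each complex ion is 1+.
Ligand charges: 1×2,2'-bipyridine (neutral), 1×cyano (-1 each), 1×1,10-phenanthroline (neutral), 1×isothiocyanato (-1 each); total -2. So Mn + (-2) = 1+, giving Mn = +3.
Ligands are named alphabetically: bipyridine before cyano before isothiocyanato before phenanthroline.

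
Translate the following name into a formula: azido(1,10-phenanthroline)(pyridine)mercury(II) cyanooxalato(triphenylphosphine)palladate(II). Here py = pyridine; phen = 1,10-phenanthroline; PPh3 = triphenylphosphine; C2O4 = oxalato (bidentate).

[Hg(N3)(phen)(py)][Pd(C2O4)(CN)(PPh3)]

Cation [Hg…]: ligand charges -1, Hg(II) ⇒ ion charge 1+.
Anion [Pd…]: ligand charges -3, Pd(II) ⇒ ion charge 1−.
One 1+ cation balances one 1− anion.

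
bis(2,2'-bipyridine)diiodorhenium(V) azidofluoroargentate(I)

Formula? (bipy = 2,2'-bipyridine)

Cation [Re…]: ligand charges -2, Re(V) ⇒ ion charge 3+.
Anion [Ag…]: ligand charges -2, Ag(I) ⇒ ion charge 1−.

[Re(bipy)2I2][AgF(N3)]3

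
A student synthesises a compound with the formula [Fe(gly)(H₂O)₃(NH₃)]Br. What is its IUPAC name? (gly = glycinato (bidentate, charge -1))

amminetriaqua(glycinato)iron(II) bromide

The 1 bromide counter-ion carries a total charge of -1, so each complex ion is 1+.
Ligand charges: 1×ammine (neutral), 3×aqua (neutral), 1×glycinato (-1 each); total -1. So Fe + (-1) = 1+, giving Fe = +2.
Ligands are named alphabetically: ammine before aqua before glycinato.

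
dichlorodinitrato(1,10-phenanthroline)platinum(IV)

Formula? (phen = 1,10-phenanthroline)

Ligands: 1 1,10-phenanthroline (phen, neutral), 2 chloro (Cl, -1), 2 nitrato (NO3, -1). Ligand charge sum = -4.
With Pt in oxidation state +4, the complex ion is [Pt...].

[PtCl2(NO3)2(phen)]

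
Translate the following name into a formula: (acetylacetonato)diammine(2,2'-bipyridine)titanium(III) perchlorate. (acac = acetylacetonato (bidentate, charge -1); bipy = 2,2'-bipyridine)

[Ti(acac)(bipy)(NH3)2](ClO4)2

Ligands: 1 acetylacetonato (acac, -1), 2 ammine (NH3, neutral), 1 2,2'-bipyridine (bipy, neutral). Ligand charge sum = -1.
Charge balance with perchlorate (-1) requires 1 complex ion per 2 perchlorate.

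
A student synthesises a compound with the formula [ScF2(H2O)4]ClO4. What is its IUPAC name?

tetraaquadifluoroscandium(III) perchlorate

The 1 perchlorate counter-ion carries a total charge of -1, so each complex ion is 1+.
Ligand charges: 4×aqua (neutral), 2×fluoro (-1 each); total -2. So Sc + (-2) = 1+, giving Sc = +3.
Ligands are named alphabetically: aqua before fluoro.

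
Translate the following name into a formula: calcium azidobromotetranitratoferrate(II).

Ligands: 1 bromo (Br, -1), 4 nitrato (NO3, -1), 1 azido (N3, -1). Ligand charge sum = -6.
With Fe in oxidation state +2, the complex ion is [Fe...]^4−.
Charge balance with calcium (+2) requires 1 complex ion per 2 calcium.

Ca2[FeBr(N3)(NO3)4]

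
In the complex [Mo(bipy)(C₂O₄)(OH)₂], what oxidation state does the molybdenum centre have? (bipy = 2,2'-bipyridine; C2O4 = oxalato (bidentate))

No counter-ion: the bracketed complex is neutral.
Ligand charges: 1×bipy neutral; 2×OH = -2; 1×C2O4 = -2; sum -4.
Mo + (-4) = 0 ⇒ Mo is +4.

+4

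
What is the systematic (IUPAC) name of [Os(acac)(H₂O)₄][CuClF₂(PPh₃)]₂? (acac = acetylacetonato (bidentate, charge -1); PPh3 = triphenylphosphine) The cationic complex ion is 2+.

Both ions are complex: the cation is named first with the plain metal name, the anion second with the -ate form; each ion's ligands are alphabetised independently.
The complex cation is given as 2+; its ligand charges sum to -1, so Os = +3.
With 2 anions per cation, each anion must be 2/2 = 1−.
Anion: ligand charges sum to -3; for the ion to be 1−, Cu = +2.

(acetylacetonato)tetraaquaosmium(III) chlorodifluoro(triphenylphosphine)cuprate(II)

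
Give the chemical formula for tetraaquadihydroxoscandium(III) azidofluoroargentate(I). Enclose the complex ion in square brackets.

[Sc(H2O)4(OH)2][AgF(N3)]

Cation [Sc…]: ligand charges -2, Sc(III) ⇒ ion charge 1+.
Anion [Ag…]: ligand charges -2, Ag(I) ⇒ ion charge 1−.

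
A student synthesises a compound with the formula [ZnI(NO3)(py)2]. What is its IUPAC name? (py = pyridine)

iodonitratobis(pyridine)zinc(II)

There is no counter-ion, so the complex is neutral overall.
Ligand charges: 2×pyridine (neutral), 1×nitrato (-1 each), 1×iodo (-1 each); total -2. So Zn + (-2) = 0, giving Zn = +2.
Ligands are named alphabetically: iodo before nitrato before pyridine.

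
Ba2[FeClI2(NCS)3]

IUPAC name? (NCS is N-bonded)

The 2 barium counter-ions carry a total charge of +4, so each complex ion is 4−.
Ligand charges: 1×chloro (-1 each), 3×isothiocyanato (-1 each), 2×iodo (-1 each); total -6. So Fe + (-6) = 4−, giving Fe = +2.
The complex ion is anionic, so iron takes the -ate form ferrate(II).

barium chlorodiiodotriisothiocyanatoferrate(II)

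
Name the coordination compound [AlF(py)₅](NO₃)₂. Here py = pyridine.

fluoropentakis(pyridine)aluminium(III) nitrate

The 2 nitrate counter-ions carry a total charge of -2, so each complex ion is 2+.
Ligand charges: 1×fluoro (-1 each), 5×pyridine (neutral); total -1. So Al + (-1) = 2+, giving Al = +3.
Ligands are named alphabetically: fluoro before pyridine.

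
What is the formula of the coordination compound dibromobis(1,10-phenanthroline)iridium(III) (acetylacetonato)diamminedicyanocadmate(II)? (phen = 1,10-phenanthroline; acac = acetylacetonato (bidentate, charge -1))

[IrBr2(phen)2][Cd(acac)(CN)2(NH3)2]

Cation [Ir…]: ligand charges -2, Ir(III) ⇒ ion charge 1+.
Anion [Cd…]: ligand charges -3, Cd(II) ⇒ ion charge 1−.
One 1+ cation balances one 1− anion.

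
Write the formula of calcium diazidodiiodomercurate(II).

Ligands: 2 iodo (I, -1), 2 azido (N3, -1). Ligand charge sum = -4.
Charge balance with calcium (+2) requires 1 complex ion per 1 calcium.

Ca[HgI2(N3)2]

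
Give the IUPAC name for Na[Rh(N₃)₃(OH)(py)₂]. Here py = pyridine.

The 1 sodium counter-ion carries a total charge of +1, so each complex ion is 1−.
Ligand charges: 3×azido (-1 each), 1×hydroxo (-1 each), 2×pyridine (neutral); total -4. So Rh + (-4) = 1−, giving Rh = +3.
The complex ion is anionic, so rhodium takes the -ate form rhodate(III).

sodium triazidohydroxobis(pyridine)rhodate(III)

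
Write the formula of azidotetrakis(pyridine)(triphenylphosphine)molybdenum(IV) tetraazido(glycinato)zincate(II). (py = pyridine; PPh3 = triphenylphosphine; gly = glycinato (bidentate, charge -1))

[Mo(N3)(PPh3)(py)4][Zn(gly)(N3)4]

Cation [Mo…]: ligand charges -1, Mo(IV) ⇒ ion charge 3+.
Anion [Zn…]: ligand charges -5, Zn(II) ⇒ ion charge 3−.
One 3+ cation balances one 3− anion.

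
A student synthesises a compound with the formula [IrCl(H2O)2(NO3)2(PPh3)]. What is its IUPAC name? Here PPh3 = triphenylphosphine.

diaquachlorodinitrato(triphenylphosphine)iridium(III)

There is no counter-ion, so the complex is neutral overall.
Ligand charges: 1×triphenylphosphine (neutral), 2×aqua (neutral), 2×nitrato (-1 each), 1×chloro (-1 each); total -3. So Ir + (-3) = 0, giving Ir = +3.
Ligands are named alphabetically: aqua before chloro before nitrato before triphenylphosphine.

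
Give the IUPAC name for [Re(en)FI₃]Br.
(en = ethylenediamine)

The 1 bromide counter-ion carries a total charge of -1, so each complex ion is 1+.
Ligand charges: 1×fluoro (-1 each), 1×ethylenediamine (neutral), 3×iodo (-1 each); total -4. So Re + (-4) = 1+, giving Re = +5.
Ligands are named alphabetically: ethylenediamine before fluoro before iodo.

(ethylenediamine)fluorotriiodorhenium(V) bromide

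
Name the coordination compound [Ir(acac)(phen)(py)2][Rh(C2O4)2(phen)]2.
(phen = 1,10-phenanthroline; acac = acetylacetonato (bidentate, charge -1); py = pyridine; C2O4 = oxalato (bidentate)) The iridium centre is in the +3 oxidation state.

Both ions are complex: the cation is named first with the plain metal name, the anion second with the -ate form; each ion's ligands are alphabetised independently.
Ir is given as +3; the cation's ligand charges sum to -1, so the complex cation is 2+.
With 2 anions per cation, each anion must be 2/2 = 1−.
Anion: ligand charges sum to -4; for the ion to be 1−, Rh = +3.

(acetylacetonato)(1,10-phenanthroline)bis(pyridine)iridium(III) dioxalato(1,10-phenanthroline)rhodate(III)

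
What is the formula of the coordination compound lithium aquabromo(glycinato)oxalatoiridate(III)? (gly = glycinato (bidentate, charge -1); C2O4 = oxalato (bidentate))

Li[IrBr(C2O4)(gly)(H2O)]

Ligands: 1 glycinato (gly, -1), 1 aqua (H2O, neutral), 1 oxalato (C2O4, -2), 1 bromo (Br, -1). Ligand charge sum = -4.
Charge balance with lithium (+1) requires 1 complex ion per 1 lithium.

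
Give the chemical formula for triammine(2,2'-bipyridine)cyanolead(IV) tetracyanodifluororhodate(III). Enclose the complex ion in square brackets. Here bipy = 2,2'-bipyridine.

[Pb(bipy)(CN)(NH3)3][Rh(CN)4F2]

Cation [Pb…]: ligand charges -1, Pb(IV) ⇒ ion charge 3+.
Anion [Rh…]: ligand charges -6, Rh(III) ⇒ ion charge 3−.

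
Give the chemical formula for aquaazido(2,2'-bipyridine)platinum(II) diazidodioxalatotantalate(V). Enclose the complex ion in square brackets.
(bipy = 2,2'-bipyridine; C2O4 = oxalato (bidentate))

Cation [Pt…]: ligand charges -1, Pt(II) ⇒ ion charge 1+.
Anion [Ta…]: ligand charges -6, Ta(V) ⇒ ion charge 1−.
One 1+ cation balances one 1− anion.

[Pt(bipy)(H2O)(N3)][Ta(C2O4)2(N3)2]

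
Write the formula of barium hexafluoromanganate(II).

Ligands: 6 fluoro (F, -1). Ligand charge sum = -6.
Charge balance with barium (+2) requires 1 complex ion per 2 barium.

Ba2[MnF6]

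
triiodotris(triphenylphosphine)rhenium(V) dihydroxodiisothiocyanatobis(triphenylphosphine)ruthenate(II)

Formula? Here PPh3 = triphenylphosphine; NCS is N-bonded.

Cation [Re…]: ligand charges -3, Re(V) ⇒ ion charge 2+.
Anion [Ru…]: ligand charges -4, Ru(II) ⇒ ion charge 2−.

[ReI3(PPh3)3][Ru(NCS)2(OH)2(PPh3)2]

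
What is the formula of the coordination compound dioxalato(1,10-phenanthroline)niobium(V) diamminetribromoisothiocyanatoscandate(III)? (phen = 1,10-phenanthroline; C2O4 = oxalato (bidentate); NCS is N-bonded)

Cation [Nb…]: ligand charges -4, Nb(V) ⇒ ion charge 1+.
Anion [Sc…]: ligand charges -4, Sc(III) ⇒ ion charge 1−.

[Nb(C2O4)2(phen)][ScBr3(NCS)(NH3)2]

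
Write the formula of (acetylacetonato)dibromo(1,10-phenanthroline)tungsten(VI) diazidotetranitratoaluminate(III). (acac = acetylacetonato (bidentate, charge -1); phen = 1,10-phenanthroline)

Cation [W…]: ligand charges -3, W(VI) ⇒ ion charge 3+.
Anion [Al…]: ligand charges -6, Al(III) ⇒ ion charge 3−.

[W(acac)Br2(phen)][Al(N3)2(NO3)4]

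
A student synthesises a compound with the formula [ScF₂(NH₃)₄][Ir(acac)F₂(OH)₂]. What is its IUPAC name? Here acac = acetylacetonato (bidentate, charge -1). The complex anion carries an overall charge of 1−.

tetraamminedifluoroscandium(III) (acetylacetonato)difluorodihydroxoiridate(IV)

The complex anion is given as 1−; its ligand charges sum to -5, so Ir = +4.
A 1:1 salt means the cation carries the equal and opposite charge, 1+.
Cation: ligand charges sum to -2; for the ion to be 1+, Sc = +3.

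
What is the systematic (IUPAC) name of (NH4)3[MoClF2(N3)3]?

The 3 ammonium counter-ions carry a total charge of +3, so each complex ion is 3−.
Ligand charges: 2×fluoro (-1 each), 1×chloro (-1 each), 3×azido (-1 each); total -6. So Mo + (-6) = 3−, giving Mo = +3.
Ligands are named alphabetically: azido before chloro before fluoro.
The complex ion is anionic, so molybdenum takes the -ate form molybdate(III).

ammonium triazidochlorodifluoromolybdate(III)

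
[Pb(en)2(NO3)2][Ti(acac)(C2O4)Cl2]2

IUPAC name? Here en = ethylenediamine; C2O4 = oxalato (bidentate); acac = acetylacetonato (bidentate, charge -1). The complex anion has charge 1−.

The complex anion is given as 1−; its ligand charges sum to -5, so Ti = +4.
With 2 anions per cation, the cation must be 2×1 = 2+.
Cation: ligand charges sum to -2; for the ion to be 2+, Pb = +4.

bis(ethylenediamine)dinitratolead(IV) (acetylacetonato)dichlorooxalatotitanate(IV)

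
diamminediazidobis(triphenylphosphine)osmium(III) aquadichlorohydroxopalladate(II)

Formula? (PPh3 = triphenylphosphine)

Cation [Os…]: ligand charges -2, Os(III) ⇒ ion charge 1+.
Anion [Pd…]: ligand charges -3, Pd(II) ⇒ ion charge 1−.
One 1+ cation balances one 1− anion.

[Os(N3)2(NH3)2(PPh3)2][PdCl2(H2O)(OH)]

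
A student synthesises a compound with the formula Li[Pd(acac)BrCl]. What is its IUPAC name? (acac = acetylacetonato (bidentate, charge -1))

lithium (acetylacetonato)bromochloropalladate(II)

The 1 lithium counter-ion carries a total charge of +1, so each complex ion is 1−.
Ligand charges: 1×bromo (-1 each), 1×chloro (-1 each), 1×acetylacetonato (-1 each); total -3. So Pd + (-3) = 1−, giving Pd = +2.
The complex ion is anionic, so palladium takes the -ate form palladate(II).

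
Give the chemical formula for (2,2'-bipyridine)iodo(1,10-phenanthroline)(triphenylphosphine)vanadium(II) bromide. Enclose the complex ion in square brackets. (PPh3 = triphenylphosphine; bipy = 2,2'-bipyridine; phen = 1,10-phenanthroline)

Ligands: 1 triphenylphosphine (PPh3, neutral), 1 iodo (I, -1), 1 2,2'-bipyridine (bipy, neutral), 1 1,10-phenanthroline (phen, neutral). Ligand charge sum = -1.
With V in oxidation state +2, the complex ion is [V...]^1+.
Charge balance with bromide (-1) requires 1 complex ion per 1 bromide.

[V(bipy)I(phen)(PPh3)]Br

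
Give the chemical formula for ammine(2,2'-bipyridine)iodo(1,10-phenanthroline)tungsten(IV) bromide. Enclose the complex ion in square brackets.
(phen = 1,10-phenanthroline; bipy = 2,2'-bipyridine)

Ligands: 1 iodo (I, -1), 1 1,10-phenanthroline (phen, neutral), 1 ammine (NH3, neutral), 1 2,2'-bipyridine (bipy, neutral). Ligand charge sum = -1.
Charge balance with bromide (-1) requires 1 complex ion per 3 bromide.

[W(bipy)I(NH3)(phen)]Br3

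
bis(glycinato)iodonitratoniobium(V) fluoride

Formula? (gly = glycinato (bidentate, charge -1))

[Nb(gly)2I(NO3)]F

Ligands: 2 glycinato (gly, -1), 1 nitrato (NO3, -1), 1 iodo (I, -1). Ligand charge sum = -4.
With Nb in oxidation state +5, the complex ion is [Nb...]^1+.
Charge balance with fluoride (-1) requires 1 complex ion per 1 fluoride.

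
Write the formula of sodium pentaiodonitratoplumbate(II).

Ligands: 1 nitrato (NO3, -1), 5 iodo (I, -1). Ligand charge sum = -6.
Charge balance with sodium (+1) requires 1 complex ion per 4 sodium.

Na4[PbI5(NO3)]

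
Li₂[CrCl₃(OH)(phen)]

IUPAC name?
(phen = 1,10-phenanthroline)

The 2 lithium counter-ions carry a total charge of +2, so each complex ion is 2−.
Ligand charges: 1×1,10-phenanthroline (neutral), 3×chloro (-1 each), 1×hydroxo (-1 each); total -4. So Cr + (-4) = 2−, giving Cr = +2.
Ligands are named alphabetically: chloro before hydroxo before phenanthroline.
The complex ion is anionic, so chromium takes the -ate form chromate(II).

lithium trichlorohydroxo(1,10-phenanthroline)chromate(II)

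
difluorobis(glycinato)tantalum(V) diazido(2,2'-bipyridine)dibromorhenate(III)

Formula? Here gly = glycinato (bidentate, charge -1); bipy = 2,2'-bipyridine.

[TaF2(gly)2][Re(bipy)Br2(N3)2]

Cation [Ta…]: ligand charges -4, Ta(V) ⇒ ion charge 1+.
Anion [Re…]: ligand charges -4, Re(III) ⇒ ion charge 1−.
One 1+ cation balances one 1− anion.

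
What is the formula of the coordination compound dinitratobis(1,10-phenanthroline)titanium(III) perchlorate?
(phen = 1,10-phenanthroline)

[Ti(NO3)2(phen)2]ClO4

Ligands: 2 nitrato (NO3, -1), 2 1,10-phenanthroline (phen, neutral). Ligand charge sum = -2.
With Ti in oxidation state +3, the complex ion is [Ti...]^1+.
Charge balance with perchlorate (-1) requires 1 complex ion per 1 perchlorate.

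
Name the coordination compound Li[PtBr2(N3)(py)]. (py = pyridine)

The 1 lithium counter-ion carries a total charge of +1, so each complex ion is 1−.
Ligand charges: 2×bromo (-1 each), 1×pyridine (neutral), 1×azido (-1 each); total -3. So Pt + (-3) = 1−, giving Pt = +2.
The complex ion is anionic, so platinum takes the -ate form platinate(II).

lithium azidodibromo(pyridine)platinate(II)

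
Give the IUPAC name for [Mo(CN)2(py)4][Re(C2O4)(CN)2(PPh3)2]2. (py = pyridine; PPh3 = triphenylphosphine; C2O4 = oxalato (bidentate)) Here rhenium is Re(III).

dicyanotetrakis(pyridine)molybdenum(IV) dicyanooxalatobis(triphenylphosphine)rhenate(III)

Re is given as +3; the anion's ligand charges sum to -4, so the complex anion is 1−.
With 2 anions per cation, the cation must be 2×1 = 2+.
Cation: ligand charges sum to -2; for the ion to be 2+, Mo = +4.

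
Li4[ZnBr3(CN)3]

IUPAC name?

lithium tribromotricyanozincate(II)

The 4 lithium counter-ions carry a total charge of +4, so each complex ion is 4−.
Ligand charges: 3×cyano (-1 each), 3×bromo (-1 each); total -6. So Zn + (-6) = 4−, giving Zn = +2.
Ligands are named alphabetically: bromo before cyano.
The complex ion is anionic, so zinc takes the -ate form zincate(II).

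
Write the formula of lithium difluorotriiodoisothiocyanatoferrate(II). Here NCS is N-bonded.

Li4[FeF2I3(NCS)]

Ligands: 1 isothiocyanato (NCS, -1), 2 fluoro (F, -1), 3 iodo (I, -1). Ligand charge sum = -6.
Charge balance with lithium (+1) requires 1 complex ion per 4 lithium.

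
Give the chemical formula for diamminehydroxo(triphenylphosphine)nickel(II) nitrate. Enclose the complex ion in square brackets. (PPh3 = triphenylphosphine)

Ligands: 1 triphenylphosphine (PPh3, neutral), 2 ammine (NH3, neutral), 1 hydroxo (OH, -1). Ligand charge sum = -1.
With Ni in oxidation state +2, the complex ion is [Ni...]^1+.
Charge balance with nitrate (-1) requires 1 complex ion per 1 nitrate.

[Ni(NH3)2(OH)(PPh3)]NO3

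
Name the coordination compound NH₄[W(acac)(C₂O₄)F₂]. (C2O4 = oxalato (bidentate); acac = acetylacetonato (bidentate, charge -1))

The 1 ammonium counter-ion carries a total charge of +1, so each complex ion is 1−.
Ligand charges: 2×fluoro (-1 each), 1×oxalato (-2 each), 1×acetylacetonato (-1 each); total -5. So W + (-5) = 1−, giving W = +4.
Ligands are named alphabetically: acetylacetonato before fluoro before oxalato.
The complex ion is anionic, so tungsten takes the -ate form tungstate(IV).

ammonium (acetylacetonato)difluorooxalatotungstate(IV)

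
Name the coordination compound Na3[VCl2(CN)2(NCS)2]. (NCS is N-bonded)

The 3 sodium counter-ions carry a total charge of +3, so each complex ion is 3−.
Ligand charges: 2×cyano (-1 each), 2×chloro (-1 each), 2×isothiocyanato (-1 each); total -6. So V + (-6) = 3−, giving V = +3.
The complex ion is anionic, so vanadium takes the -ate form vanadate(III).

sodium dichlorodicyanodiisothiocyanatovanadate(III)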